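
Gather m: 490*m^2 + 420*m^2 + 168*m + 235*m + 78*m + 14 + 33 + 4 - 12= 910*m^2 + 481*m + 39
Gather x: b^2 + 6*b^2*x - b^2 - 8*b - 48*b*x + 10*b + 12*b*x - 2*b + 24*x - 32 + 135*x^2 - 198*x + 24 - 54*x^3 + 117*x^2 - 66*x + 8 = -54*x^3 + 252*x^2 + x*(6*b^2 - 36*b - 240)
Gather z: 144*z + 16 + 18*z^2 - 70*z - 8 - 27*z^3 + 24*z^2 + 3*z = -27*z^3 + 42*z^2 + 77*z + 8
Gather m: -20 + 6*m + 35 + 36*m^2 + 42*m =36*m^2 + 48*m + 15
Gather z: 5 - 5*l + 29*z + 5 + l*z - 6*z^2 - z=-5*l - 6*z^2 + z*(l + 28) + 10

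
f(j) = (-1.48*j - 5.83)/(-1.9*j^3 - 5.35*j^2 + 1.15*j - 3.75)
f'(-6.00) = 0.00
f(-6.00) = 0.01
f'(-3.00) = -1.16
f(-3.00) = 0.34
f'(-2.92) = -0.56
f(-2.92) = 0.28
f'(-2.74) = -0.16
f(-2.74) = 0.22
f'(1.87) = -0.27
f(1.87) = 0.26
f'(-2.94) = -0.66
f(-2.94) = 0.29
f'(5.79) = -0.01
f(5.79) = 0.03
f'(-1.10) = 0.48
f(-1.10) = 0.47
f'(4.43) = -0.02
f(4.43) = 0.05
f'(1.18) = -0.76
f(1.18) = 0.58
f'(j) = (-1.48*j - 5.83)*(5.7*j^2 + 10.7*j - 1.15)/(-1.9*j^3 - 5.35*j^2 + 1.15*j - 3.75)^2 - 1.48/(-1.9*j^3 - 5.35*j^2 + 1.15*j - 3.75) = (-5.624*j^3 - 41.149*j^2 - 62.381*j + 12.2545)/(3.61*j^6 + 20.33*j^5 + 24.2525*j^4 + 1.945*j^3 + 41.4475*j^2 - 8.625*j + 14.0625)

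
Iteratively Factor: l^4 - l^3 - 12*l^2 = (l - 4)*(l^3 + 3*l^2) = (l - 4)*(l + 3)*(l^2) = l*(l - 4)*(l + 3)*(l)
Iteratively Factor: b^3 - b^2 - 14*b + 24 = (b + 4)*(b^2 - 5*b + 6) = (b - 2)*(b + 4)*(b - 3)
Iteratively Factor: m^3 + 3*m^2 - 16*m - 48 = (m - 4)*(m^2 + 7*m + 12) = (m - 4)*(m + 4)*(m + 3)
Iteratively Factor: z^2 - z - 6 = (z + 2)*(z - 3)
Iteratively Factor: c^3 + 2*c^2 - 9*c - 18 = (c + 2)*(c^2 - 9) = (c - 3)*(c + 2)*(c + 3)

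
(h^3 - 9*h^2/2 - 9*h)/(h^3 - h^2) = (h^2 - 9*h/2 - 9)/(h*(h - 1))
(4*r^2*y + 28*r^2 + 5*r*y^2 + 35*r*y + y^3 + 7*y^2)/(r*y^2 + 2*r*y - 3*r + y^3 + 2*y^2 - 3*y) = (4*r*y + 28*r + y^2 + 7*y)/(y^2 + 2*y - 3)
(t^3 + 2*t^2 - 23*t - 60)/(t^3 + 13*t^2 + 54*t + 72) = (t - 5)/(t + 6)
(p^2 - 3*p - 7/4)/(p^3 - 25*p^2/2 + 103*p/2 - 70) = (p + 1/2)/(p^2 - 9*p + 20)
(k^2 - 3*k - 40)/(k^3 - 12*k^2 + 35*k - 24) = (k + 5)/(k^2 - 4*k + 3)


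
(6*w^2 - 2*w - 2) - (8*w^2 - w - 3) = -2*w^2 - w + 1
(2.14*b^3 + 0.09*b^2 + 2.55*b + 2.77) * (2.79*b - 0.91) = 5.9706*b^4 - 1.6963*b^3 + 7.0326*b^2 + 5.4078*b - 2.5207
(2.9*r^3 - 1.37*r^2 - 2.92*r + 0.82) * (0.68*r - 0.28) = 1.972*r^4 - 1.7436*r^3 - 1.602*r^2 + 1.3752*r - 0.2296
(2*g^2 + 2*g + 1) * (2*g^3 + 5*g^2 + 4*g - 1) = 4*g^5 + 14*g^4 + 20*g^3 + 11*g^2 + 2*g - 1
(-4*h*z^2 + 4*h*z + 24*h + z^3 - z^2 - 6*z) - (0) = -4*h*z^2 + 4*h*z + 24*h + z^3 - z^2 - 6*z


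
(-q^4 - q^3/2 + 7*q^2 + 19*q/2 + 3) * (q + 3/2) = -q^5 - 2*q^4 + 25*q^3/4 + 20*q^2 + 69*q/4 + 9/2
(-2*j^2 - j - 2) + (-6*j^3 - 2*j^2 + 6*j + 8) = -6*j^3 - 4*j^2 + 5*j + 6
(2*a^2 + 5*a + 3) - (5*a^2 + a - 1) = -3*a^2 + 4*a + 4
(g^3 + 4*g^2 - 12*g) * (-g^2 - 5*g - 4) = -g^5 - 9*g^4 - 12*g^3 + 44*g^2 + 48*g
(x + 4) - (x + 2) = 2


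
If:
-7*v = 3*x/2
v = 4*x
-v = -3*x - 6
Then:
No Solution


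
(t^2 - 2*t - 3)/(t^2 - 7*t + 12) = (t + 1)/(t - 4)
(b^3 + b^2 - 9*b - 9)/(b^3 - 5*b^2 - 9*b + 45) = (b + 1)/(b - 5)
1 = 1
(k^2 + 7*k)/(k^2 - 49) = k/(k - 7)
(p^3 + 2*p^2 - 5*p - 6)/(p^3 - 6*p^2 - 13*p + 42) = (p + 1)/(p - 7)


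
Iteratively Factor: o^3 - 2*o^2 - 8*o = (o - 4)*(o^2 + 2*o) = (o - 4)*(o + 2)*(o)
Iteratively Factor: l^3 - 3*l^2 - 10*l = (l + 2)*(l^2 - 5*l) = (l - 5)*(l + 2)*(l)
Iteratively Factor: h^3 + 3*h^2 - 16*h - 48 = (h - 4)*(h^2 + 7*h + 12) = (h - 4)*(h + 3)*(h + 4)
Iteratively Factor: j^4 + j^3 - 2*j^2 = (j - 1)*(j^3 + 2*j^2) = j*(j - 1)*(j^2 + 2*j) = j^2*(j - 1)*(j + 2)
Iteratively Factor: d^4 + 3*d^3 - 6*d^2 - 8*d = (d - 2)*(d^3 + 5*d^2 + 4*d) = d*(d - 2)*(d^2 + 5*d + 4) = d*(d - 2)*(d + 4)*(d + 1)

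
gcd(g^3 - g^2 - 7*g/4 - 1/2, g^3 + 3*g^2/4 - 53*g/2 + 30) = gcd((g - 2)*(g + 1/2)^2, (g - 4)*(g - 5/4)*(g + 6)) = 1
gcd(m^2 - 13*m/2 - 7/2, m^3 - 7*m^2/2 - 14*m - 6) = m + 1/2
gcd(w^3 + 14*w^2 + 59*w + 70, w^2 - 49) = w + 7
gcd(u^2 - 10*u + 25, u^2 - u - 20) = u - 5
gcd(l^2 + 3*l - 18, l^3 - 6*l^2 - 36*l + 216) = l + 6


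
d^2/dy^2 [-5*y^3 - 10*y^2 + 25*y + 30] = -30*y - 20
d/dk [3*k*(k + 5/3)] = 6*k + 5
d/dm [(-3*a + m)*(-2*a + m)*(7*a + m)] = -29*a^2 + 4*a*m + 3*m^2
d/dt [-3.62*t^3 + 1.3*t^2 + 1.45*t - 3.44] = -10.86*t^2 + 2.6*t + 1.45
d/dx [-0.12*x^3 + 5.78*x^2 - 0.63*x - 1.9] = -0.36*x^2 + 11.56*x - 0.63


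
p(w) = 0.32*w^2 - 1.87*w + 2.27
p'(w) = 0.64*w - 1.87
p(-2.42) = 8.67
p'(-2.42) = -3.42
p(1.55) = 0.14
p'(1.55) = -0.88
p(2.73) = -0.45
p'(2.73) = -0.12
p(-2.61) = 9.33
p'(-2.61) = -3.54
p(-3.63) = 13.27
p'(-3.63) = -4.19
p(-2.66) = 9.51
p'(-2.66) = -3.57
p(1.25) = 0.43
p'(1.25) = -1.07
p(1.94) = -0.15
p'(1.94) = -0.63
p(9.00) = 11.36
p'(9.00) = 3.89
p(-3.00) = 10.76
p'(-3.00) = -3.79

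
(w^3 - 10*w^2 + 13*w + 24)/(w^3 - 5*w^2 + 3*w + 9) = (w - 8)/(w - 3)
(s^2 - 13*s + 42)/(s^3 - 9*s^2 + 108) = (s - 7)/(s^2 - 3*s - 18)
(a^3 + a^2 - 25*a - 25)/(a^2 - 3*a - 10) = (a^2 + 6*a + 5)/(a + 2)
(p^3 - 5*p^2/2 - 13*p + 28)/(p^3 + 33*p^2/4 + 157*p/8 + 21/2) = 4*(p^2 - 6*p + 8)/(4*p^2 + 19*p + 12)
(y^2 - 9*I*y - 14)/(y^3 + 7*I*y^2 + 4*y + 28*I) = (y - 7*I)/(y^2 + 9*I*y - 14)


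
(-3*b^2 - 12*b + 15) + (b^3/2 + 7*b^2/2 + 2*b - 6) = b^3/2 + b^2/2 - 10*b + 9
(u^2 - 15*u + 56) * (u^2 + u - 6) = u^4 - 14*u^3 + 35*u^2 + 146*u - 336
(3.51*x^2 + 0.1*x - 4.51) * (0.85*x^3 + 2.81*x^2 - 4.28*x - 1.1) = 2.9835*x^5 + 9.9481*x^4 - 18.5753*x^3 - 16.9621*x^2 + 19.1928*x + 4.961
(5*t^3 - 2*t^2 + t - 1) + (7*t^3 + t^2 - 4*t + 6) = 12*t^3 - t^2 - 3*t + 5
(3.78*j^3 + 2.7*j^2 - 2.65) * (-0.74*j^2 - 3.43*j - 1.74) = -2.7972*j^5 - 14.9634*j^4 - 15.8382*j^3 - 2.737*j^2 + 9.0895*j + 4.611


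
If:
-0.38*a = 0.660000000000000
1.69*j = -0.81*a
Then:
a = -1.74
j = 0.83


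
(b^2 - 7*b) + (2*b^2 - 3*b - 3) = 3*b^2 - 10*b - 3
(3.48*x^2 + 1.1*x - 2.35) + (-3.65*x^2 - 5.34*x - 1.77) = -0.17*x^2 - 4.24*x - 4.12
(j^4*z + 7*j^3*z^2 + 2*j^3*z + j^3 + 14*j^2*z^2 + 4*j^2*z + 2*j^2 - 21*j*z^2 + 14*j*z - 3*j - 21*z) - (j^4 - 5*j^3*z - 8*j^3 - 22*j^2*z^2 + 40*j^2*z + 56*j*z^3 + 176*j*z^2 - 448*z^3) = j^4*z - j^4 + 7*j^3*z^2 + 7*j^3*z + 9*j^3 + 36*j^2*z^2 - 36*j^2*z + 2*j^2 - 56*j*z^3 - 197*j*z^2 + 14*j*z - 3*j + 448*z^3 - 21*z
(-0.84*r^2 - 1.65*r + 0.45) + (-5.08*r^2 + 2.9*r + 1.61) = -5.92*r^2 + 1.25*r + 2.06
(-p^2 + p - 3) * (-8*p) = 8*p^3 - 8*p^2 + 24*p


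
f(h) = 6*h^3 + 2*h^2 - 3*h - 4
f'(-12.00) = 2541.00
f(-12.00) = -10048.00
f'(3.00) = 171.00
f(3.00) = 167.00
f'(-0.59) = 0.91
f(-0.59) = -2.77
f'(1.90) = 69.58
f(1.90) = 38.67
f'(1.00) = 19.00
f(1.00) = 1.00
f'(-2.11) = 68.70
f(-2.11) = -45.13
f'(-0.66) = 2.20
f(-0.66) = -2.87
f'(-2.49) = 98.64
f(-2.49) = -76.76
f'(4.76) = 423.88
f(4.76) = 674.14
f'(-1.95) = 57.64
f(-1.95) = -35.03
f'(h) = 18*h^2 + 4*h - 3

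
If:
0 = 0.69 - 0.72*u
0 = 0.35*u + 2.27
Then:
No Solution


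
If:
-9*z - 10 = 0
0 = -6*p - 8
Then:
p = -4/3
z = -10/9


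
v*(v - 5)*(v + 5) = v^3 - 25*v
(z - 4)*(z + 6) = z^2 + 2*z - 24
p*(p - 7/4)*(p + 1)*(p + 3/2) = p^4 + 3*p^3/4 - 23*p^2/8 - 21*p/8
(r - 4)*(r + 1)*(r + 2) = r^3 - r^2 - 10*r - 8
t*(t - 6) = t^2 - 6*t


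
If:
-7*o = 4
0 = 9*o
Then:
No Solution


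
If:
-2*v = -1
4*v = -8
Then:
No Solution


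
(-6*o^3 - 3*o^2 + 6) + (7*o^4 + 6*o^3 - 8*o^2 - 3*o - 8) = 7*o^4 - 11*o^2 - 3*o - 2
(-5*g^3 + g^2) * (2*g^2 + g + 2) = -10*g^5 - 3*g^4 - 9*g^3 + 2*g^2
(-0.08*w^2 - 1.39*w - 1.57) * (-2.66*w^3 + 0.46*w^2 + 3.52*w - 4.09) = 0.2128*w^5 + 3.6606*w^4 + 3.2552*w^3 - 5.2878*w^2 + 0.158699999999999*w + 6.4213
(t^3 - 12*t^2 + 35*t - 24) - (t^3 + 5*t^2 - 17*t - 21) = -17*t^2 + 52*t - 3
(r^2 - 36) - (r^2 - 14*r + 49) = 14*r - 85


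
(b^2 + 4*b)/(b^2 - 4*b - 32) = b/(b - 8)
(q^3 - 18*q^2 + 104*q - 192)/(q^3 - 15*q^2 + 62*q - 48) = (q - 4)/(q - 1)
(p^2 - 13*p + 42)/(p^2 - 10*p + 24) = (p - 7)/(p - 4)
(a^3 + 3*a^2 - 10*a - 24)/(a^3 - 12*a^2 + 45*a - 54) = (a^2 + 6*a + 8)/(a^2 - 9*a + 18)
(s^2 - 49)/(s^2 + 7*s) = (s - 7)/s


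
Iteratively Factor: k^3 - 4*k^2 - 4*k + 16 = (k + 2)*(k^2 - 6*k + 8) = (k - 2)*(k + 2)*(k - 4)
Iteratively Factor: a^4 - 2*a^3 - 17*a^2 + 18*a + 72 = (a - 4)*(a^3 + 2*a^2 - 9*a - 18) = (a - 4)*(a + 2)*(a^2 - 9) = (a - 4)*(a - 3)*(a + 2)*(a + 3)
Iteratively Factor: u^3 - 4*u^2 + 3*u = (u)*(u^2 - 4*u + 3) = u*(u - 3)*(u - 1)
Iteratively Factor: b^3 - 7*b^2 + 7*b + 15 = (b - 5)*(b^2 - 2*b - 3) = (b - 5)*(b + 1)*(b - 3)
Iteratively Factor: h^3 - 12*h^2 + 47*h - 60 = (h - 4)*(h^2 - 8*h + 15) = (h - 5)*(h - 4)*(h - 3)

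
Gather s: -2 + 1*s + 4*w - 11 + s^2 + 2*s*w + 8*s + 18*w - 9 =s^2 + s*(2*w + 9) + 22*w - 22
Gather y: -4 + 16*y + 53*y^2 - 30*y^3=-30*y^3 + 53*y^2 + 16*y - 4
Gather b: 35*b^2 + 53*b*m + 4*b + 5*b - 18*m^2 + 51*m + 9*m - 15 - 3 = 35*b^2 + b*(53*m + 9) - 18*m^2 + 60*m - 18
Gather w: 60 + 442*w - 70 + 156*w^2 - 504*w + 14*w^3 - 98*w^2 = 14*w^3 + 58*w^2 - 62*w - 10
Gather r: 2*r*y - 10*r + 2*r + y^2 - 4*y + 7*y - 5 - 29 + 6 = r*(2*y - 8) + y^2 + 3*y - 28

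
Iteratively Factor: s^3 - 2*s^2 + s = (s - 1)*(s^2 - s) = s*(s - 1)*(s - 1)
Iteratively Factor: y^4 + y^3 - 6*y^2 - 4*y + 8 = (y + 2)*(y^3 - y^2 - 4*y + 4) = (y + 2)^2*(y^2 - 3*y + 2) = (y - 1)*(y + 2)^2*(y - 2)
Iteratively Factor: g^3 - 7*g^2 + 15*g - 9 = (g - 3)*(g^2 - 4*g + 3) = (g - 3)*(g - 1)*(g - 3)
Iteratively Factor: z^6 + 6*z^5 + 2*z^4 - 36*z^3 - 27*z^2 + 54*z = (z - 1)*(z^5 + 7*z^4 + 9*z^3 - 27*z^2 - 54*z) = (z - 1)*(z + 3)*(z^4 + 4*z^3 - 3*z^2 - 18*z) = (z - 1)*(z + 3)^2*(z^3 + z^2 - 6*z) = (z - 2)*(z - 1)*(z + 3)^2*(z^2 + 3*z) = z*(z - 2)*(z - 1)*(z + 3)^2*(z + 3)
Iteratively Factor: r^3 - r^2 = (r)*(r^2 - r) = r*(r - 1)*(r)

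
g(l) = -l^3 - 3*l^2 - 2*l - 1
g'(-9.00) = -191.00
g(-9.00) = 503.00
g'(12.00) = -506.00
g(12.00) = -2185.00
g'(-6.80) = -99.92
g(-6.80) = 188.31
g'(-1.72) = -0.56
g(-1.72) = -1.35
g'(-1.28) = 0.76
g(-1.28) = -1.26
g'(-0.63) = 0.59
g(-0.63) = -0.68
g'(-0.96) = 1.00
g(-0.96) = -0.96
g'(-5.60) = -62.48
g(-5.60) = 91.74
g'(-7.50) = -125.75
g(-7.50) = 267.12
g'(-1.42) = 0.47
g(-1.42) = -1.35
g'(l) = -3*l^2 - 6*l - 2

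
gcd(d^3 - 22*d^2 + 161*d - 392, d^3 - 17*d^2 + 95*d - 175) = d - 7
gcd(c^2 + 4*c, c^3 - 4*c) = c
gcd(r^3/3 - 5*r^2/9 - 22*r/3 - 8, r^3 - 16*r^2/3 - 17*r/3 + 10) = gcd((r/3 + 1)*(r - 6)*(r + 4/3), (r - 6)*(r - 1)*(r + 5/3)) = r - 6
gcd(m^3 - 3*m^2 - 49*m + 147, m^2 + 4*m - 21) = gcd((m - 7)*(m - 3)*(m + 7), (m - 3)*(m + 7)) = m^2 + 4*m - 21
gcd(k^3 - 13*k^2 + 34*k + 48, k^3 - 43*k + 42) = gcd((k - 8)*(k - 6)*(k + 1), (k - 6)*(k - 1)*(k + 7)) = k - 6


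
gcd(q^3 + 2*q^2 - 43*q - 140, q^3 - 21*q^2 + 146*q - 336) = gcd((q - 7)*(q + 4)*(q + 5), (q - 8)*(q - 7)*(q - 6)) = q - 7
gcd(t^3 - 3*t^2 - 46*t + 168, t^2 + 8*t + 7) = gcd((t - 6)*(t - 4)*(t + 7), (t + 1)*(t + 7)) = t + 7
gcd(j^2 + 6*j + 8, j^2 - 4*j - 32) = j + 4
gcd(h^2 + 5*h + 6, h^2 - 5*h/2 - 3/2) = 1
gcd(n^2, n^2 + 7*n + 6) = 1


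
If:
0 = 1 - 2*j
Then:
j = 1/2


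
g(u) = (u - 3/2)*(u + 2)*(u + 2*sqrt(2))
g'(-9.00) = 181.50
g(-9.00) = -453.61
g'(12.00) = 510.30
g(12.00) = 2179.78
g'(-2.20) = -1.71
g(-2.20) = 0.47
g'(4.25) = 80.89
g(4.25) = 121.66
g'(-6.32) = 76.17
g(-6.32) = -117.95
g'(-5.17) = 44.18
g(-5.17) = -49.51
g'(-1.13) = -5.28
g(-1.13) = -3.89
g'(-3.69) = 14.70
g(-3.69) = -7.56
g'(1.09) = 9.23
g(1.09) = -4.96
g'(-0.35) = -3.55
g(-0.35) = -7.57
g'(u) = (u - 3/2)*(u + 2) + (u - 3/2)*(u + 2*sqrt(2)) + (u + 2)*(u + 2*sqrt(2)) = 3*u^2 + u + 4*sqrt(2)*u - 3 + sqrt(2)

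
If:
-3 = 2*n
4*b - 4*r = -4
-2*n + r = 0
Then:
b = -4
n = -3/2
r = -3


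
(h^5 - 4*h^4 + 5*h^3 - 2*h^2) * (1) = h^5 - 4*h^4 + 5*h^3 - 2*h^2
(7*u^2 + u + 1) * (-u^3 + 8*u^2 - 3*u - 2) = -7*u^5 + 55*u^4 - 14*u^3 - 9*u^2 - 5*u - 2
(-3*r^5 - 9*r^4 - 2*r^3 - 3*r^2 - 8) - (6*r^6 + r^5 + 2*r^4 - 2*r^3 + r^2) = -6*r^6 - 4*r^5 - 11*r^4 - 4*r^2 - 8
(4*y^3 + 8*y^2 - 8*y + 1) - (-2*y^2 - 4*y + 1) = 4*y^3 + 10*y^2 - 4*y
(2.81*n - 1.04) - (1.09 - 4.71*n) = 7.52*n - 2.13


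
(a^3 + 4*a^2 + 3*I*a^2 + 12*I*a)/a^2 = a + 4 + 3*I + 12*I/a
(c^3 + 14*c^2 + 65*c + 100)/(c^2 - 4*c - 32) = (c^2 + 10*c + 25)/(c - 8)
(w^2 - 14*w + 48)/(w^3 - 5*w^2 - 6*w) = (w - 8)/(w*(w + 1))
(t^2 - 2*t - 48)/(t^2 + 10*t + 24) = (t - 8)/(t + 4)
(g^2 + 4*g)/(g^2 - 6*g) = (g + 4)/(g - 6)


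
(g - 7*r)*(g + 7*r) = g^2 - 49*r^2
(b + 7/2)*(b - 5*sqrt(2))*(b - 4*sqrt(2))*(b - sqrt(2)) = b^4 - 10*sqrt(2)*b^3 + 7*b^3/2 - 35*sqrt(2)*b^2 + 58*b^2 - 40*sqrt(2)*b + 203*b - 140*sqrt(2)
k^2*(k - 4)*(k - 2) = k^4 - 6*k^3 + 8*k^2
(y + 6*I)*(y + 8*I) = y^2 + 14*I*y - 48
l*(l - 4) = l^2 - 4*l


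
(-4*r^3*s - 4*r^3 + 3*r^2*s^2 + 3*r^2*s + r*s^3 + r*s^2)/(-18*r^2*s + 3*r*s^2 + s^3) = r*(-4*r^2*s - 4*r^2 + 3*r*s^2 + 3*r*s + s^3 + s^2)/(s*(-18*r^2 + 3*r*s + s^2))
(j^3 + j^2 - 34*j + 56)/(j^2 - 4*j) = j + 5 - 14/j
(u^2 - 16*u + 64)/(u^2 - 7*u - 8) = (u - 8)/(u + 1)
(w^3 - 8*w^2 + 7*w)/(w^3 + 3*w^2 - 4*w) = (w - 7)/(w + 4)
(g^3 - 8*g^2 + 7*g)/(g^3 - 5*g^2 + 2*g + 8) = g*(g^2 - 8*g + 7)/(g^3 - 5*g^2 + 2*g + 8)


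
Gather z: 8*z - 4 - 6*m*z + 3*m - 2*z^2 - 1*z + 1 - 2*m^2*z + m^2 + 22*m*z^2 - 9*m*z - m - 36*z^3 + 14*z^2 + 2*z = m^2 + 2*m - 36*z^3 + z^2*(22*m + 12) + z*(-2*m^2 - 15*m + 9) - 3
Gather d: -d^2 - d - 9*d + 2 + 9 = -d^2 - 10*d + 11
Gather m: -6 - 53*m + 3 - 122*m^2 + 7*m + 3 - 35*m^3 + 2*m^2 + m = -35*m^3 - 120*m^2 - 45*m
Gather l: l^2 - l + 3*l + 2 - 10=l^2 + 2*l - 8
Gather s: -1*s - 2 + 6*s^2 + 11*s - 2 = 6*s^2 + 10*s - 4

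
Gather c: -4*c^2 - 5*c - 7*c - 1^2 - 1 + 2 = -4*c^2 - 12*c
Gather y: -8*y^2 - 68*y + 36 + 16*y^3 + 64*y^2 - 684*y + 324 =16*y^3 + 56*y^2 - 752*y + 360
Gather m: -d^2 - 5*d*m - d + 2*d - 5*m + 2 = -d^2 + d + m*(-5*d - 5) + 2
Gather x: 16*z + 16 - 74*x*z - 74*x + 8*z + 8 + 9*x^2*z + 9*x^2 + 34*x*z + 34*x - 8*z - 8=x^2*(9*z + 9) + x*(-40*z - 40) + 16*z + 16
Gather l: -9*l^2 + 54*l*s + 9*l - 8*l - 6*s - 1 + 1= -9*l^2 + l*(54*s + 1) - 6*s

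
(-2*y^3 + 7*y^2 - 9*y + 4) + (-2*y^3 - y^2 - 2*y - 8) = -4*y^3 + 6*y^2 - 11*y - 4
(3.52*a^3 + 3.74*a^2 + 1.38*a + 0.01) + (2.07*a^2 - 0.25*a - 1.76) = 3.52*a^3 + 5.81*a^2 + 1.13*a - 1.75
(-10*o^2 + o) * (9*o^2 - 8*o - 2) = -90*o^4 + 89*o^3 + 12*o^2 - 2*o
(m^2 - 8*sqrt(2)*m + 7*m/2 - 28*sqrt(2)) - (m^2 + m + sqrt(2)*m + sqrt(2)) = -9*sqrt(2)*m + 5*m/2 - 29*sqrt(2)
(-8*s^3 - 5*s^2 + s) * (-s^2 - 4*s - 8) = 8*s^5 + 37*s^4 + 83*s^3 + 36*s^2 - 8*s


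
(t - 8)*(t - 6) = t^2 - 14*t + 48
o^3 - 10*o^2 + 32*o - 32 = (o - 4)^2*(o - 2)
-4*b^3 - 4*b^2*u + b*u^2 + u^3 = (-2*b + u)*(b + u)*(2*b + u)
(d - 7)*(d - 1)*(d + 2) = d^3 - 6*d^2 - 9*d + 14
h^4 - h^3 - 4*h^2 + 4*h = h*(h - 2)*(h - 1)*(h + 2)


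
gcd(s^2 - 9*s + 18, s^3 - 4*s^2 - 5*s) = 1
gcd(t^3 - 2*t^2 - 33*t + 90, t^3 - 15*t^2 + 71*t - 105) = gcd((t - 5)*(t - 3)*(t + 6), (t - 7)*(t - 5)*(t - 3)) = t^2 - 8*t + 15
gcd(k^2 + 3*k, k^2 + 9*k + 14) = 1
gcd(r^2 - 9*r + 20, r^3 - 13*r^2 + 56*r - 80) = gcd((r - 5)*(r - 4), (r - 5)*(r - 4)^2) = r^2 - 9*r + 20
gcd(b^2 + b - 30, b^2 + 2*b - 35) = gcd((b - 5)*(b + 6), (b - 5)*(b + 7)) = b - 5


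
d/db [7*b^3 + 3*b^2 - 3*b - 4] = 21*b^2 + 6*b - 3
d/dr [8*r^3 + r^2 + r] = 24*r^2 + 2*r + 1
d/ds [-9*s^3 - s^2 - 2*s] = -27*s^2 - 2*s - 2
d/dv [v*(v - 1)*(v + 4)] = 3*v^2 + 6*v - 4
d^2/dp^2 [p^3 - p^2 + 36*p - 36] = 6*p - 2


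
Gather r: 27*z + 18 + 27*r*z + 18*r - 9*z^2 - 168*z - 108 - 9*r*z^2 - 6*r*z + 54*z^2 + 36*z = r*(-9*z^2 + 21*z + 18) + 45*z^2 - 105*z - 90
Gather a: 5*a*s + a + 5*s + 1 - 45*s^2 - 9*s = a*(5*s + 1) - 45*s^2 - 4*s + 1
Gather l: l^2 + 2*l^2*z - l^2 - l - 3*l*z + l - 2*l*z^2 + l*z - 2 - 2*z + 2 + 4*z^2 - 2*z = 2*l^2*z + l*(-2*z^2 - 2*z) + 4*z^2 - 4*z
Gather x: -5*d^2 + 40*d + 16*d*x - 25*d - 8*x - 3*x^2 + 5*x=-5*d^2 + 15*d - 3*x^2 + x*(16*d - 3)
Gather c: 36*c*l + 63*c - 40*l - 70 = c*(36*l + 63) - 40*l - 70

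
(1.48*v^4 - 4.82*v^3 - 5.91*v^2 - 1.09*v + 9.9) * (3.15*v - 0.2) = 4.662*v^5 - 15.479*v^4 - 17.6525*v^3 - 2.2515*v^2 + 31.403*v - 1.98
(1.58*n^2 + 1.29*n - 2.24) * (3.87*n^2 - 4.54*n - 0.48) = 6.1146*n^4 - 2.1809*n^3 - 15.2838*n^2 + 9.5504*n + 1.0752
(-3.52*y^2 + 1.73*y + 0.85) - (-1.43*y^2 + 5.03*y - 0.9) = -2.09*y^2 - 3.3*y + 1.75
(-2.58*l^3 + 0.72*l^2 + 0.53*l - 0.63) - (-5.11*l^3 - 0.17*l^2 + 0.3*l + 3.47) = 2.53*l^3 + 0.89*l^2 + 0.23*l - 4.1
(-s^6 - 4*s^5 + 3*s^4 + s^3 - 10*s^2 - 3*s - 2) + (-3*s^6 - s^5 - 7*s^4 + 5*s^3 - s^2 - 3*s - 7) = -4*s^6 - 5*s^5 - 4*s^4 + 6*s^3 - 11*s^2 - 6*s - 9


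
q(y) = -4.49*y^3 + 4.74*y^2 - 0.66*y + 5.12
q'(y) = -13.47*y^2 + 9.48*y - 0.66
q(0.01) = 5.11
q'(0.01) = -0.57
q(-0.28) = 5.77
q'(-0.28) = -4.37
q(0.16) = 5.12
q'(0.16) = 0.51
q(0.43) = 5.36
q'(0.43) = 0.93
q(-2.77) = 138.75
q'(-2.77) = -130.27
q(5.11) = -473.59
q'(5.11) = -303.95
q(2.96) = -71.75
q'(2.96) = -90.62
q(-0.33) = 6.02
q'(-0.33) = -5.26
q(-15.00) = 16235.27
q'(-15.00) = -3173.61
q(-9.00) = 3668.21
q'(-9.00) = -1177.05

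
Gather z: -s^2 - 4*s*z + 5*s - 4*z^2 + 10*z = -s^2 + 5*s - 4*z^2 + z*(10 - 4*s)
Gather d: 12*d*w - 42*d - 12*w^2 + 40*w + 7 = d*(12*w - 42) - 12*w^2 + 40*w + 7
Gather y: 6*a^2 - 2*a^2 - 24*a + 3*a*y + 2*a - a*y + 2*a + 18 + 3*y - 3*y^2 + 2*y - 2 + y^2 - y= 4*a^2 - 20*a - 2*y^2 + y*(2*a + 4) + 16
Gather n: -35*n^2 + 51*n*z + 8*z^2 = -35*n^2 + 51*n*z + 8*z^2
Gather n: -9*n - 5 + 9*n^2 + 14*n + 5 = 9*n^2 + 5*n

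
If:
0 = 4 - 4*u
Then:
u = 1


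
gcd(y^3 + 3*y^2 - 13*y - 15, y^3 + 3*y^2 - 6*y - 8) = y + 1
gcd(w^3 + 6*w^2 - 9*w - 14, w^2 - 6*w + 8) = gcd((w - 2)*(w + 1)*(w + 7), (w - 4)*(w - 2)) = w - 2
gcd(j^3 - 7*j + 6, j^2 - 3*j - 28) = 1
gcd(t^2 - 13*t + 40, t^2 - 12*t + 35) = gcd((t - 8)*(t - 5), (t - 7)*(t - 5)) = t - 5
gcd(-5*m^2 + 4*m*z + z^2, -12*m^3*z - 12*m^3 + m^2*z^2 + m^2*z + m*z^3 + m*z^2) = 1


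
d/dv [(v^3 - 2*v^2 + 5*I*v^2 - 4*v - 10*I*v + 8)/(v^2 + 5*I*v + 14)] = (v^4 + 10*I*v^3 + 21*v^2 + v*(-72 + 140*I) - 56 - 180*I)/(v^4 + 10*I*v^3 + 3*v^2 + 140*I*v + 196)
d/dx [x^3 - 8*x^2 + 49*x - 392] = 3*x^2 - 16*x + 49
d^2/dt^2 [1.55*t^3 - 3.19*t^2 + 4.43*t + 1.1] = 9.3*t - 6.38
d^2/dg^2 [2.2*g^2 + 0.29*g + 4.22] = 4.40000000000000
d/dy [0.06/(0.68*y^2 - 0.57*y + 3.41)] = (0.0342 - 0.0816*y)/(0.68*y^2 - 0.57*y + 3.41)^2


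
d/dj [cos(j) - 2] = -sin(j)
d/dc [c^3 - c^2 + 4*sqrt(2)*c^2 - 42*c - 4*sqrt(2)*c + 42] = 3*c^2 - 2*c + 8*sqrt(2)*c - 42 - 4*sqrt(2)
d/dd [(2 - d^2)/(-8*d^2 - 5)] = 42*d/(8*d^2 + 5)^2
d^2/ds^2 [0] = 0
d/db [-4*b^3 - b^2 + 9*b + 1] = -12*b^2 - 2*b + 9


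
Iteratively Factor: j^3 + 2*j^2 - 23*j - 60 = (j - 5)*(j^2 + 7*j + 12) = (j - 5)*(j + 3)*(j + 4)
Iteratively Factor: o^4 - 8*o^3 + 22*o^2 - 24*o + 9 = (o - 3)*(o^3 - 5*o^2 + 7*o - 3) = (o - 3)^2*(o^2 - 2*o + 1) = (o - 3)^2*(o - 1)*(o - 1)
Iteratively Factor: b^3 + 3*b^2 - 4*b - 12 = (b + 2)*(b^2 + b - 6) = (b - 2)*(b + 2)*(b + 3)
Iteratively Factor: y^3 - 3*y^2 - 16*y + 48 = (y - 4)*(y^2 + y - 12) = (y - 4)*(y + 4)*(y - 3)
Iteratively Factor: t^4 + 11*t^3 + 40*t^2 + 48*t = (t + 4)*(t^3 + 7*t^2 + 12*t) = (t + 3)*(t + 4)*(t^2 + 4*t) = (t + 3)*(t + 4)^2*(t)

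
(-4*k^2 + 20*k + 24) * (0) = 0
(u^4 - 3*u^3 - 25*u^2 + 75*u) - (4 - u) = u^4 - 3*u^3 - 25*u^2 + 76*u - 4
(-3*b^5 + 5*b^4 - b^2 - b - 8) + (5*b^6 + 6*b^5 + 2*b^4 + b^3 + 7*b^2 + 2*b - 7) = 5*b^6 + 3*b^5 + 7*b^4 + b^3 + 6*b^2 + b - 15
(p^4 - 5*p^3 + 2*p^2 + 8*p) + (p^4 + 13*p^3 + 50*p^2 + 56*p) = 2*p^4 + 8*p^3 + 52*p^2 + 64*p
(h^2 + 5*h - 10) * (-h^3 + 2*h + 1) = -h^5 - 5*h^4 + 12*h^3 + 11*h^2 - 15*h - 10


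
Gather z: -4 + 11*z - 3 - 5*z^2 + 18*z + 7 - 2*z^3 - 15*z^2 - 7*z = -2*z^3 - 20*z^2 + 22*z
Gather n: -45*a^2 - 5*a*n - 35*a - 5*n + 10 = -45*a^2 - 35*a + n*(-5*a - 5) + 10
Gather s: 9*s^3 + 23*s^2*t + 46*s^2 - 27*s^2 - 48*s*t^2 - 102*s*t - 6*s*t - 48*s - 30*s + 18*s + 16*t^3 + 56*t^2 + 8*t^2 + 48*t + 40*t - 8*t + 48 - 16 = 9*s^3 + s^2*(23*t + 19) + s*(-48*t^2 - 108*t - 60) + 16*t^3 + 64*t^2 + 80*t + 32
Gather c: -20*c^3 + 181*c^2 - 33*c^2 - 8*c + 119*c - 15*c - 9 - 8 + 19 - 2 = -20*c^3 + 148*c^2 + 96*c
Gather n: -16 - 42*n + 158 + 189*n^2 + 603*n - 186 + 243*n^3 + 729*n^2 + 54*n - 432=243*n^3 + 918*n^2 + 615*n - 476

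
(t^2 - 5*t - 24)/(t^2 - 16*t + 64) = (t + 3)/(t - 8)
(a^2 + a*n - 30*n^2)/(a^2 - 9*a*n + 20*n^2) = (a + 6*n)/(a - 4*n)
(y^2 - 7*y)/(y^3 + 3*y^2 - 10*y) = (y - 7)/(y^2 + 3*y - 10)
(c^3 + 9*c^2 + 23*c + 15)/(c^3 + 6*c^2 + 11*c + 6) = (c + 5)/(c + 2)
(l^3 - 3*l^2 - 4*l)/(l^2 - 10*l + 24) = l*(l + 1)/(l - 6)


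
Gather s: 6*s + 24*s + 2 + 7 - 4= 30*s + 5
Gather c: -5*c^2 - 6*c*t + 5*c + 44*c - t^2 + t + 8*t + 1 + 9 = -5*c^2 + c*(49 - 6*t) - t^2 + 9*t + 10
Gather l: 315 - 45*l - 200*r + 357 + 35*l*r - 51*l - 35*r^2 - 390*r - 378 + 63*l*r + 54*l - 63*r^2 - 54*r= l*(98*r - 42) - 98*r^2 - 644*r + 294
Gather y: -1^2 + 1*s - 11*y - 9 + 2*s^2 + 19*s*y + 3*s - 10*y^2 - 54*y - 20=2*s^2 + 4*s - 10*y^2 + y*(19*s - 65) - 30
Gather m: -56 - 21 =-77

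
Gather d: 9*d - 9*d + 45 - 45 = 0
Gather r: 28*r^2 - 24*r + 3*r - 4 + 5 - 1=28*r^2 - 21*r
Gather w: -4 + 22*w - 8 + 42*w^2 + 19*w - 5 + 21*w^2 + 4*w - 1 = 63*w^2 + 45*w - 18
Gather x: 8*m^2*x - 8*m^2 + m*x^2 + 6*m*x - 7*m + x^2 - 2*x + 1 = -8*m^2 - 7*m + x^2*(m + 1) + x*(8*m^2 + 6*m - 2) + 1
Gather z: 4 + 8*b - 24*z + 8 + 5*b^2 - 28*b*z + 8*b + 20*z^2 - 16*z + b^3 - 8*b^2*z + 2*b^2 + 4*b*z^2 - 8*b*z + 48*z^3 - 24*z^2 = b^3 + 7*b^2 + 16*b + 48*z^3 + z^2*(4*b - 4) + z*(-8*b^2 - 36*b - 40) + 12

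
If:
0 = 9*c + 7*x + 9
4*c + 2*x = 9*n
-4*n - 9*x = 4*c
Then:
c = -801/437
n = -252/437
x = 468/437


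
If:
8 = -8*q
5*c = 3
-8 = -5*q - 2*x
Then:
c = 3/5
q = -1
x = 13/2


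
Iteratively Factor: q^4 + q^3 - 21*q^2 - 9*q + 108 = (q + 3)*(q^3 - 2*q^2 - 15*q + 36) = (q - 3)*(q + 3)*(q^2 + q - 12) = (q - 3)*(q + 3)*(q + 4)*(q - 3)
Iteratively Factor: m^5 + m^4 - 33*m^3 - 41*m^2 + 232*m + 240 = (m + 4)*(m^4 - 3*m^3 - 21*m^2 + 43*m + 60) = (m - 3)*(m + 4)*(m^3 - 21*m - 20) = (m - 3)*(m + 4)^2*(m^2 - 4*m - 5) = (m - 3)*(m + 1)*(m + 4)^2*(m - 5)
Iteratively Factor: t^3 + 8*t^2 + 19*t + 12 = (t + 1)*(t^2 + 7*t + 12) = (t + 1)*(t + 4)*(t + 3)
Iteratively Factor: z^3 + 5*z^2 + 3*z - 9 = (z - 1)*(z^2 + 6*z + 9) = (z - 1)*(z + 3)*(z + 3)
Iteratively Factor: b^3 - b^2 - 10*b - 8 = (b - 4)*(b^2 + 3*b + 2) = (b - 4)*(b + 2)*(b + 1)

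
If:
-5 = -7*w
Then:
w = 5/7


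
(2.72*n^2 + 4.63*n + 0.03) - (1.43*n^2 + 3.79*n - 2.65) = 1.29*n^2 + 0.84*n + 2.68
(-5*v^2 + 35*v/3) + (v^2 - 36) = -4*v^2 + 35*v/3 - 36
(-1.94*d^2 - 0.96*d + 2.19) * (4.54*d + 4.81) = -8.8076*d^3 - 13.6898*d^2 + 5.325*d + 10.5339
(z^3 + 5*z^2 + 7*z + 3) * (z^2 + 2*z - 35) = z^5 + 7*z^4 - 18*z^3 - 158*z^2 - 239*z - 105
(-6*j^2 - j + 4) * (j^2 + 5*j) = -6*j^4 - 31*j^3 - j^2 + 20*j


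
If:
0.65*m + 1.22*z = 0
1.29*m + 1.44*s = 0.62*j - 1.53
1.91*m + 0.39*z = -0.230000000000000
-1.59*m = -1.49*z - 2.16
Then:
No Solution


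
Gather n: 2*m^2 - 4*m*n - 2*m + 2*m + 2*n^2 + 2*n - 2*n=2*m^2 - 4*m*n + 2*n^2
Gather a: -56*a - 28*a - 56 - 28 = -84*a - 84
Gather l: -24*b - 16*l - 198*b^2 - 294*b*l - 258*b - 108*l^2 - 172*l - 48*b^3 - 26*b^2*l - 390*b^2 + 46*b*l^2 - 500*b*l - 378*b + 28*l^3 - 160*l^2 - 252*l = -48*b^3 - 588*b^2 - 660*b + 28*l^3 + l^2*(46*b - 268) + l*(-26*b^2 - 794*b - 440)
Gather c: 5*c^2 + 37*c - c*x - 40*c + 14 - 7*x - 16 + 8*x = 5*c^2 + c*(-x - 3) + x - 2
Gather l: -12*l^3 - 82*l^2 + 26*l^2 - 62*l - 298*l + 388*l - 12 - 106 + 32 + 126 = -12*l^3 - 56*l^2 + 28*l + 40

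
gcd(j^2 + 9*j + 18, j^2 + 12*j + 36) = j + 6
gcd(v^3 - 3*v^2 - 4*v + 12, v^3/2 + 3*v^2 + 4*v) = v + 2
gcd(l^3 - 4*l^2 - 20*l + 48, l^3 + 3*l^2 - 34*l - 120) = l^2 - 2*l - 24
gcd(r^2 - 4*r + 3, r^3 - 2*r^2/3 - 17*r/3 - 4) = r - 3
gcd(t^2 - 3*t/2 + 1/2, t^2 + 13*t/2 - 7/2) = t - 1/2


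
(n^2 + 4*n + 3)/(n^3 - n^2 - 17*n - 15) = 1/(n - 5)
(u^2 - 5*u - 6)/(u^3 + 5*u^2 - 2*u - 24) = (u^2 - 5*u - 6)/(u^3 + 5*u^2 - 2*u - 24)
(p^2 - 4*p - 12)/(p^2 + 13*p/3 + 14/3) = 3*(p - 6)/(3*p + 7)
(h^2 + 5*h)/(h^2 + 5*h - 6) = h*(h + 5)/(h^2 + 5*h - 6)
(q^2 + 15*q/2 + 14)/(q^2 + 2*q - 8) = (q + 7/2)/(q - 2)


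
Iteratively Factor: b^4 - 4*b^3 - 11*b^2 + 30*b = (b - 2)*(b^3 - 2*b^2 - 15*b) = b*(b - 2)*(b^2 - 2*b - 15) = b*(b - 5)*(b - 2)*(b + 3)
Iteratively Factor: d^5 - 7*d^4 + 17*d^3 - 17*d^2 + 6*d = (d - 2)*(d^4 - 5*d^3 + 7*d^2 - 3*d) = (d - 3)*(d - 2)*(d^3 - 2*d^2 + d) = (d - 3)*(d - 2)*(d - 1)*(d^2 - d) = (d - 3)*(d - 2)*(d - 1)^2*(d)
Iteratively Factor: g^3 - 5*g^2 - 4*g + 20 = (g - 2)*(g^2 - 3*g - 10) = (g - 5)*(g - 2)*(g + 2)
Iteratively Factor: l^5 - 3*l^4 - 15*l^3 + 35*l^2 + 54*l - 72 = (l - 3)*(l^4 - 15*l^2 - 10*l + 24) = (l - 3)*(l + 3)*(l^3 - 3*l^2 - 6*l + 8) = (l - 3)*(l + 2)*(l + 3)*(l^2 - 5*l + 4) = (l - 3)*(l - 1)*(l + 2)*(l + 3)*(l - 4)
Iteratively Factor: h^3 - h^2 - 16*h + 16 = (h - 4)*(h^2 + 3*h - 4) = (h - 4)*(h + 4)*(h - 1)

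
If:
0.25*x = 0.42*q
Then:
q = 0.595238095238095*x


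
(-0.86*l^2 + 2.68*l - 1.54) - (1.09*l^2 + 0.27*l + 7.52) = -1.95*l^2 + 2.41*l - 9.06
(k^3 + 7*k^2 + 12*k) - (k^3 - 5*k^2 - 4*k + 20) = 12*k^2 + 16*k - 20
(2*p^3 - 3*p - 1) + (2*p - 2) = 2*p^3 - p - 3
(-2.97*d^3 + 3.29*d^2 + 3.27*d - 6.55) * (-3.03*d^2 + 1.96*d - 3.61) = 8.9991*d^5 - 15.7899*d^4 + 7.262*d^3 + 14.3788*d^2 - 24.6427*d + 23.6455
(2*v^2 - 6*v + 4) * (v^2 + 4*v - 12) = 2*v^4 + 2*v^3 - 44*v^2 + 88*v - 48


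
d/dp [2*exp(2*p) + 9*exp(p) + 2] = (4*exp(p) + 9)*exp(p)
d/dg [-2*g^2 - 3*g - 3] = -4*g - 3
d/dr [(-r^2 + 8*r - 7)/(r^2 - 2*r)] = 2*(-3*r^2 + 7*r - 7)/(r^2*(r^2 - 4*r + 4))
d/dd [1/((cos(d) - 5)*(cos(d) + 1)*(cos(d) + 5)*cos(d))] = (4*cos(d)^3 + 3*cos(d)^2 - 50*cos(d) - 25)*sin(d)/((cos(d) - 5)^2*(cos(d) + 1)^2*(cos(d) + 5)^2*cos(d)^2)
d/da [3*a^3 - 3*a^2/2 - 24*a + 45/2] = 9*a^2 - 3*a - 24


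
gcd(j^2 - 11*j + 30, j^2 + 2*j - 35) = j - 5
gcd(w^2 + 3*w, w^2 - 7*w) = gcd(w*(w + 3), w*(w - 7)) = w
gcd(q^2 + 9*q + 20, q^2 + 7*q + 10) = q + 5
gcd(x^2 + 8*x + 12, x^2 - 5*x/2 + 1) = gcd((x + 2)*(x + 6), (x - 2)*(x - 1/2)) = 1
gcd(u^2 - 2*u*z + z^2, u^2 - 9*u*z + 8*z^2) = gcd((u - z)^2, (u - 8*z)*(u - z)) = -u + z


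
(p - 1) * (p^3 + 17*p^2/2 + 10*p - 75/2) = p^4 + 15*p^3/2 + 3*p^2/2 - 95*p/2 + 75/2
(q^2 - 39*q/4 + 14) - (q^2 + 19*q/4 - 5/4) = 61/4 - 29*q/2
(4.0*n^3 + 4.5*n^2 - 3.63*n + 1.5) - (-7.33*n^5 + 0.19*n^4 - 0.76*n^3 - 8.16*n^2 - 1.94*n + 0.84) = 7.33*n^5 - 0.19*n^4 + 4.76*n^3 + 12.66*n^2 - 1.69*n + 0.66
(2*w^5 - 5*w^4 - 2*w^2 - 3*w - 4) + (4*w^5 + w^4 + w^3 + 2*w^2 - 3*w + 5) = 6*w^5 - 4*w^4 + w^3 - 6*w + 1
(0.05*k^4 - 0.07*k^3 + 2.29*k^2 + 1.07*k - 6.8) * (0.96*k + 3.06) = 0.048*k^5 + 0.0858*k^4 + 1.9842*k^3 + 8.0346*k^2 - 3.2538*k - 20.808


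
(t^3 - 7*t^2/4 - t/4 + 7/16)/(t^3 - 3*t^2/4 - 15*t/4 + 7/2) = (t^2 - 1/4)/(t^2 + t - 2)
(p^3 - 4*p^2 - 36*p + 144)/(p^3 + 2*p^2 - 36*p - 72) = (p - 4)/(p + 2)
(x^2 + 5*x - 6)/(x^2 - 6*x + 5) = (x + 6)/(x - 5)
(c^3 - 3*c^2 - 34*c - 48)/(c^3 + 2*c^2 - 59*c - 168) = (c + 2)/(c + 7)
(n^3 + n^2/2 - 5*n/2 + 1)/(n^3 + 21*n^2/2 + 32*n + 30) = (2*n^2 - 3*n + 1)/(2*n^2 + 17*n + 30)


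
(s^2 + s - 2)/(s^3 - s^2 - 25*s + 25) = (s + 2)/(s^2 - 25)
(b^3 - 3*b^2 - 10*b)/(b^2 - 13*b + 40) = b*(b + 2)/(b - 8)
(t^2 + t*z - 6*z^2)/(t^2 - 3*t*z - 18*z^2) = (-t + 2*z)/(-t + 6*z)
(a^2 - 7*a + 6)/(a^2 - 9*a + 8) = (a - 6)/(a - 8)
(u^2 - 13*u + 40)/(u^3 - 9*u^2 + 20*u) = (u - 8)/(u*(u - 4))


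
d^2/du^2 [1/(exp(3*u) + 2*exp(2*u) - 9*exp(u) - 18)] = ((-9*exp(2*u) - 8*exp(u) + 9)*(exp(3*u) + 2*exp(2*u) - 9*exp(u) - 18) + 2*(3*exp(2*u) + 4*exp(u) - 9)^2*exp(u))*exp(u)/(exp(3*u) + 2*exp(2*u) - 9*exp(u) - 18)^3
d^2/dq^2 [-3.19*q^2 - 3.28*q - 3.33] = -6.38000000000000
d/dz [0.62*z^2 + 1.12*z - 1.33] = 1.24*z + 1.12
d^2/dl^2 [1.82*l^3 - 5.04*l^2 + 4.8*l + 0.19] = 10.92*l - 10.08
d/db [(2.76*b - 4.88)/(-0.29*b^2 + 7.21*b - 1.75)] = (0.8004*b^2 - 2.8304*b + 30.3548)/(0.0841*b^4 - 4.1818*b^3 + 52.9991*b^2 - 25.235*b + 3.0625)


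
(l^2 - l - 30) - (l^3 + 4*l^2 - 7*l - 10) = -l^3 - 3*l^2 + 6*l - 20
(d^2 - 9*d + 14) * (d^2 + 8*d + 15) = d^4 - d^3 - 43*d^2 - 23*d + 210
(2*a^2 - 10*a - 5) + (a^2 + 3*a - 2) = 3*a^2 - 7*a - 7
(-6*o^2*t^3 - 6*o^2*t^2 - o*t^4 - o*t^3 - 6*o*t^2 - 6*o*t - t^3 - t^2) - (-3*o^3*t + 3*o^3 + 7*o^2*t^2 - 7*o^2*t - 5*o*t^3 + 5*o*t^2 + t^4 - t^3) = 3*o^3*t - 3*o^3 - 6*o^2*t^3 - 13*o^2*t^2 + 7*o^2*t - o*t^4 + 4*o*t^3 - 11*o*t^2 - 6*o*t - t^4 - t^2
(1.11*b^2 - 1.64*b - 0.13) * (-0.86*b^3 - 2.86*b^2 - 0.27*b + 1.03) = -0.9546*b^5 - 1.7642*b^4 + 4.5025*b^3 + 1.9579*b^2 - 1.6541*b - 0.1339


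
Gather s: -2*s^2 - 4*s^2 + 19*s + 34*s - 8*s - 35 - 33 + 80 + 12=-6*s^2 + 45*s + 24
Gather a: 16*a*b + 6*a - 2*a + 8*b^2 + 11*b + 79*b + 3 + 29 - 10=a*(16*b + 4) + 8*b^2 + 90*b + 22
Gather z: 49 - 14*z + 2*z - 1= 48 - 12*z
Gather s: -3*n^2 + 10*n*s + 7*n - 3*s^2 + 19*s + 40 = -3*n^2 + 7*n - 3*s^2 + s*(10*n + 19) + 40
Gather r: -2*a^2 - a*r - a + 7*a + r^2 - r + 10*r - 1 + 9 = -2*a^2 + 6*a + r^2 + r*(9 - a) + 8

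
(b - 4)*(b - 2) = b^2 - 6*b + 8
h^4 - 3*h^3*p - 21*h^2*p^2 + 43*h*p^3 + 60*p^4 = (h - 5*p)*(h - 3*p)*(h + p)*(h + 4*p)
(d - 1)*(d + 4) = d^2 + 3*d - 4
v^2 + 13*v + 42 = (v + 6)*(v + 7)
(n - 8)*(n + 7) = n^2 - n - 56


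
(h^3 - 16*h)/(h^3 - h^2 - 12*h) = (h + 4)/(h + 3)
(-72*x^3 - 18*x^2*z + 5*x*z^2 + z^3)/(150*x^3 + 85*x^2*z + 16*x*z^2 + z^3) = (-12*x^2 - x*z + z^2)/(25*x^2 + 10*x*z + z^2)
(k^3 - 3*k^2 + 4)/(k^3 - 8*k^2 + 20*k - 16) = (k + 1)/(k - 4)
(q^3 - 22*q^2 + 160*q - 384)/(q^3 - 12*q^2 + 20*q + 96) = (q - 8)/(q + 2)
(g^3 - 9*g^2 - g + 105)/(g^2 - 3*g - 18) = (g^2 - 12*g + 35)/(g - 6)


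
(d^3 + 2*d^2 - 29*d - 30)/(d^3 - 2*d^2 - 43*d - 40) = (d^2 + d - 30)/(d^2 - 3*d - 40)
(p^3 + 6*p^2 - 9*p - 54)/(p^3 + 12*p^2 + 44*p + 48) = (p^2 - 9)/(p^2 + 6*p + 8)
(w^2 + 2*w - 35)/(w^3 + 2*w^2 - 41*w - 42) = (w - 5)/(w^2 - 5*w - 6)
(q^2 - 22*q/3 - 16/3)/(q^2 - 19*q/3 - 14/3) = (q - 8)/(q - 7)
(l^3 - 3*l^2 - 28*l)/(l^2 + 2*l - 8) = l*(l - 7)/(l - 2)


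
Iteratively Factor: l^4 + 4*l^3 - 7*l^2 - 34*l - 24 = (l + 2)*(l^3 + 2*l^2 - 11*l - 12) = (l + 2)*(l + 4)*(l^2 - 2*l - 3) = (l + 1)*(l + 2)*(l + 4)*(l - 3)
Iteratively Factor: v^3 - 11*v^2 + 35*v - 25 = (v - 1)*(v^2 - 10*v + 25) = (v - 5)*(v - 1)*(v - 5)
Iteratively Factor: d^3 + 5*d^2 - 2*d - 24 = (d + 4)*(d^2 + d - 6) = (d - 2)*(d + 4)*(d + 3)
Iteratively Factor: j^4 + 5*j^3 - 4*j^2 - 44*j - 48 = (j + 2)*(j^3 + 3*j^2 - 10*j - 24) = (j + 2)^2*(j^2 + j - 12) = (j - 3)*(j + 2)^2*(j + 4)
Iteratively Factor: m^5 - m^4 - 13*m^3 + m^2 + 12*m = (m - 4)*(m^4 + 3*m^3 - m^2 - 3*m) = (m - 4)*(m - 1)*(m^3 + 4*m^2 + 3*m) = m*(m - 4)*(m - 1)*(m^2 + 4*m + 3) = m*(m - 4)*(m - 1)*(m + 3)*(m + 1)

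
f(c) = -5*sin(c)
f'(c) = -5*cos(c)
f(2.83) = -1.53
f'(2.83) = 4.76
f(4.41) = 4.77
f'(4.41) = 1.49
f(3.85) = 3.25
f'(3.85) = 3.80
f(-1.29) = 4.80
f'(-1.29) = -1.39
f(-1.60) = 5.00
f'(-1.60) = 0.15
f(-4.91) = -4.90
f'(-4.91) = -0.98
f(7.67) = -4.92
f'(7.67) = -0.91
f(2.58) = -2.66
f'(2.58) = 4.23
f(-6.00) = -1.40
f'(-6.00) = -4.80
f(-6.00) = -1.40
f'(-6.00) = -4.80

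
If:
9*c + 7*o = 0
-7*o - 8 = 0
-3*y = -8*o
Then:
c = 8/9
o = -8/7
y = -64/21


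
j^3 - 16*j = j*(j - 4)*(j + 4)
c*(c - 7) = c^2 - 7*c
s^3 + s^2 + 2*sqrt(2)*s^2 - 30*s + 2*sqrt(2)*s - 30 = (s + 1)*(s - 3*sqrt(2))*(s + 5*sqrt(2))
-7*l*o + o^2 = o*(-7*l + o)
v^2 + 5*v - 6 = (v - 1)*(v + 6)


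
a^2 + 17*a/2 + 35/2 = (a + 7/2)*(a + 5)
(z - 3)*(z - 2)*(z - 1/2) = z^3 - 11*z^2/2 + 17*z/2 - 3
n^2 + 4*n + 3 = (n + 1)*(n + 3)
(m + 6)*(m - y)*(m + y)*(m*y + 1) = m^4*y + 6*m^3*y + m^3 - m^2*y^3 + 6*m^2 - 6*m*y^3 - m*y^2 - 6*y^2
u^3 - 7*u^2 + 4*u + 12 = (u - 6)*(u - 2)*(u + 1)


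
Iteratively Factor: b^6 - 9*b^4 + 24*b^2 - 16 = (b - 2)*(b^5 + 2*b^4 - 5*b^3 - 10*b^2 + 4*b + 8) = (b - 2)*(b + 2)*(b^4 - 5*b^2 + 4) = (b - 2)*(b + 1)*(b + 2)*(b^3 - b^2 - 4*b + 4) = (b - 2)*(b + 1)*(b + 2)^2*(b^2 - 3*b + 2) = (b - 2)*(b - 1)*(b + 1)*(b + 2)^2*(b - 2)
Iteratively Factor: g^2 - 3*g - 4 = (g + 1)*(g - 4)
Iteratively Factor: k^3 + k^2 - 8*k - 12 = (k + 2)*(k^2 - k - 6) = (k + 2)^2*(k - 3)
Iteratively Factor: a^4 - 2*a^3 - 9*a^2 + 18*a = (a)*(a^3 - 2*a^2 - 9*a + 18) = a*(a + 3)*(a^2 - 5*a + 6) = a*(a - 2)*(a + 3)*(a - 3)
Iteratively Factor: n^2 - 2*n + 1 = (n - 1)*(n - 1)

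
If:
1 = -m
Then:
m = -1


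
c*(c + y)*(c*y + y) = c^3*y + c^2*y^2 + c^2*y + c*y^2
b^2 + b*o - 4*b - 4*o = (b - 4)*(b + o)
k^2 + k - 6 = (k - 2)*(k + 3)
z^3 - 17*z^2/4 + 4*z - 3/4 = (z - 3)*(z - 1)*(z - 1/4)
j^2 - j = j*(j - 1)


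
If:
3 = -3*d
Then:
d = -1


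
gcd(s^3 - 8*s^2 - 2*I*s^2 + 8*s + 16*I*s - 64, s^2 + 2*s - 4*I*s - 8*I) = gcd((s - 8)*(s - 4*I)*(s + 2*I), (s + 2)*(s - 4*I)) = s - 4*I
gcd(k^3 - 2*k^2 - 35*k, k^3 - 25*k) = k^2 + 5*k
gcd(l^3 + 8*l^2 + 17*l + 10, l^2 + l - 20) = l + 5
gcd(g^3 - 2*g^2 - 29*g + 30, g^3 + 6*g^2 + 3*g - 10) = g^2 + 4*g - 5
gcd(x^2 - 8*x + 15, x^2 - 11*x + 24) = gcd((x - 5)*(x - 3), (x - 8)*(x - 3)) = x - 3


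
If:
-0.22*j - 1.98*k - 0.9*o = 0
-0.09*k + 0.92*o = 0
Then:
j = -96.0909090909091*o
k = 10.2222222222222*o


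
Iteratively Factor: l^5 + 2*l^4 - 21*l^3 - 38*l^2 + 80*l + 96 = (l + 1)*(l^4 + l^3 - 22*l^2 - 16*l + 96) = (l - 2)*(l + 1)*(l^3 + 3*l^2 - 16*l - 48) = (l - 2)*(l + 1)*(l + 4)*(l^2 - l - 12) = (l - 4)*(l - 2)*(l + 1)*(l + 4)*(l + 3)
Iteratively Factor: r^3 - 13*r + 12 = (r - 3)*(r^2 + 3*r - 4) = (r - 3)*(r - 1)*(r + 4)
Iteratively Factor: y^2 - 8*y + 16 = (y - 4)*(y - 4)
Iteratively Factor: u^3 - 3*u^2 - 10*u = (u)*(u^2 - 3*u - 10) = u*(u + 2)*(u - 5)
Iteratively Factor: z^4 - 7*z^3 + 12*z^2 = (z)*(z^3 - 7*z^2 + 12*z) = z*(z - 4)*(z^2 - 3*z) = z*(z - 4)*(z - 3)*(z)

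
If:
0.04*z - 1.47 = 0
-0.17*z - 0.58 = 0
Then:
No Solution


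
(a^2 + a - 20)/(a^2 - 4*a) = (a + 5)/a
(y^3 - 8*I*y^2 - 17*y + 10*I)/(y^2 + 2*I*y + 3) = (y^2 - 7*I*y - 10)/(y + 3*I)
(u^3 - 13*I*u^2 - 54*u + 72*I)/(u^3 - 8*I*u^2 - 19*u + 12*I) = (u - 6*I)/(u - I)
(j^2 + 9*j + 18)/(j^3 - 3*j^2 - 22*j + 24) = (j^2 + 9*j + 18)/(j^3 - 3*j^2 - 22*j + 24)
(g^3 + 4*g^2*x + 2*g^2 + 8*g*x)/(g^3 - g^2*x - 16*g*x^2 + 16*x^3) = g*(g + 2)/(g^2 - 5*g*x + 4*x^2)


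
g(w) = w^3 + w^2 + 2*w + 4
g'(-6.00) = 98.00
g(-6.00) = -188.00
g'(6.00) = 122.00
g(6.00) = 268.00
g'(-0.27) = 1.68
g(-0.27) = 3.51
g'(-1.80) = 8.12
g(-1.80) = -2.19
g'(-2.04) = 10.40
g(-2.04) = -4.41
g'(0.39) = 3.24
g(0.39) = 4.99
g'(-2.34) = 13.75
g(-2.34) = -8.02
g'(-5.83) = 92.31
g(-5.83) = -171.83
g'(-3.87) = 39.19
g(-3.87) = -46.72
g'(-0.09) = 1.84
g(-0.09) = 3.83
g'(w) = 3*w^2 + 2*w + 2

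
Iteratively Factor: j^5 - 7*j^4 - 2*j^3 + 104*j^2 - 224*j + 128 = (j - 4)*(j^4 - 3*j^3 - 14*j^2 + 48*j - 32) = (j - 4)*(j + 4)*(j^3 - 7*j^2 + 14*j - 8) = (j - 4)^2*(j + 4)*(j^2 - 3*j + 2) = (j - 4)^2*(j - 1)*(j + 4)*(j - 2)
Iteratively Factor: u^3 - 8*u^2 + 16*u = (u - 4)*(u^2 - 4*u) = u*(u - 4)*(u - 4)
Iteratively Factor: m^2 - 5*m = (m)*(m - 5)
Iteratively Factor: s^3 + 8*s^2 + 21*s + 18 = (s + 3)*(s^2 + 5*s + 6) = (s + 2)*(s + 3)*(s + 3)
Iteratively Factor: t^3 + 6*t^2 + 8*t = (t)*(t^2 + 6*t + 8) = t*(t + 2)*(t + 4)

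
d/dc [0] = 0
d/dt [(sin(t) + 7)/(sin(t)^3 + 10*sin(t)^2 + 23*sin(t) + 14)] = -(2*sin(t) + 3)*cos(t)/((sin(t) + 1)^2*(sin(t) + 2)^2)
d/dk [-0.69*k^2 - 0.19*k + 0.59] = -1.38*k - 0.19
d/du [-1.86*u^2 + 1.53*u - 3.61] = 1.53 - 3.72*u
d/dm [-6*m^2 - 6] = -12*m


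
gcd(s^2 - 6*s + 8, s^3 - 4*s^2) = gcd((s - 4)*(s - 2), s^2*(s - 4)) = s - 4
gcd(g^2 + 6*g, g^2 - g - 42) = g + 6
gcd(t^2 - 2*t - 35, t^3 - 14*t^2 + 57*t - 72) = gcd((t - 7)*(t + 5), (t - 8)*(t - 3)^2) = 1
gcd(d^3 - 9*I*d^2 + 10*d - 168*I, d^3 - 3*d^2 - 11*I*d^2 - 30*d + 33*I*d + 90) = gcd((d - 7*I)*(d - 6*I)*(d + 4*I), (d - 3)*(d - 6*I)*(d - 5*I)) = d - 6*I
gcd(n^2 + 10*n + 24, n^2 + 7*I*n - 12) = 1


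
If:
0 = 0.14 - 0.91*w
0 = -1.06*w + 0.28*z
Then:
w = 0.15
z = 0.58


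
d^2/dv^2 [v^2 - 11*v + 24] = 2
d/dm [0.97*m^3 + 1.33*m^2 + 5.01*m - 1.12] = 2.91*m^2 + 2.66*m + 5.01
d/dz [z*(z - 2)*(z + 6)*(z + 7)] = 4*z^3 + 33*z^2 + 32*z - 84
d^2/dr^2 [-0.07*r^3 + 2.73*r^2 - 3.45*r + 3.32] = 5.46 - 0.42*r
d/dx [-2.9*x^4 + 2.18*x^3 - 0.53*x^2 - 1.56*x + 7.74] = -11.6*x^3 + 6.54*x^2 - 1.06*x - 1.56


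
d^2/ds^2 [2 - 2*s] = 0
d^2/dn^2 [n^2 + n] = 2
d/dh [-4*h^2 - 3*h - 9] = -8*h - 3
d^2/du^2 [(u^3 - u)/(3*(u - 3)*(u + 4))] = 8*(u^3 - 3*u^2 + 33*u - 1)/(u^6 + 3*u^5 - 33*u^4 - 71*u^3 + 396*u^2 + 432*u - 1728)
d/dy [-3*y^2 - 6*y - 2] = -6*y - 6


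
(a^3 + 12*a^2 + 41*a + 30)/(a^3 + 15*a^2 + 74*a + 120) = (a + 1)/(a + 4)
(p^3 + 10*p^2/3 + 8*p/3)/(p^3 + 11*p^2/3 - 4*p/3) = (3*p^2 + 10*p + 8)/(3*p^2 + 11*p - 4)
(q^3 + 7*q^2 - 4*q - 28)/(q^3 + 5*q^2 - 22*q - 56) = (q - 2)/(q - 4)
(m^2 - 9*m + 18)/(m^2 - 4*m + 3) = (m - 6)/(m - 1)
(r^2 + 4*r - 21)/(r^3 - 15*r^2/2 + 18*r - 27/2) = 2*(r + 7)/(2*r^2 - 9*r + 9)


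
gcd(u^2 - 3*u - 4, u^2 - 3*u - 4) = u^2 - 3*u - 4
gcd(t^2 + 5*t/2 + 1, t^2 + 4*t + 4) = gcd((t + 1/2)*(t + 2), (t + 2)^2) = t + 2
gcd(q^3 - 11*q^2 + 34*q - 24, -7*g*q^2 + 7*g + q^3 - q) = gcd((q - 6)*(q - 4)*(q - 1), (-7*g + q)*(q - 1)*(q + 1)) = q - 1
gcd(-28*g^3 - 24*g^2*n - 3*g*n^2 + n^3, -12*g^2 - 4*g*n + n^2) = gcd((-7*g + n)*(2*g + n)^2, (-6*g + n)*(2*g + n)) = 2*g + n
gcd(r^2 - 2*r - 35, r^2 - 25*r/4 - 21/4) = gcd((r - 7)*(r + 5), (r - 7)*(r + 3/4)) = r - 7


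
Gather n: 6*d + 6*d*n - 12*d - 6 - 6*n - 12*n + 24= -6*d + n*(6*d - 18) + 18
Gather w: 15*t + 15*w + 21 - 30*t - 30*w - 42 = -15*t - 15*w - 21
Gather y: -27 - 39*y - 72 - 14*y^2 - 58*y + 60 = -14*y^2 - 97*y - 39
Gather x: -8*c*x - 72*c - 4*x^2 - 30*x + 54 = -72*c - 4*x^2 + x*(-8*c - 30) + 54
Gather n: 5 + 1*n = n + 5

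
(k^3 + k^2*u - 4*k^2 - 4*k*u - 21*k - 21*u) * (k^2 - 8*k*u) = k^5 - 7*k^4*u - 4*k^4 - 8*k^3*u^2 + 28*k^3*u - 21*k^3 + 32*k^2*u^2 + 147*k^2*u + 168*k*u^2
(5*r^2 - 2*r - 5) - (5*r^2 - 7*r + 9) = 5*r - 14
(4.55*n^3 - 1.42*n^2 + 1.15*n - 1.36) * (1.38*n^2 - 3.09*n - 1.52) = 6.279*n^5 - 16.0191*n^4 - 0.9412*n^3 - 3.2719*n^2 + 2.4544*n + 2.0672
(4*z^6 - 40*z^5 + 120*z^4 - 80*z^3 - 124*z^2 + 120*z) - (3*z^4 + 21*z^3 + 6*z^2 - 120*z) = 4*z^6 - 40*z^5 + 117*z^4 - 101*z^3 - 130*z^2 + 240*z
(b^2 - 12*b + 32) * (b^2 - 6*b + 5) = b^4 - 18*b^3 + 109*b^2 - 252*b + 160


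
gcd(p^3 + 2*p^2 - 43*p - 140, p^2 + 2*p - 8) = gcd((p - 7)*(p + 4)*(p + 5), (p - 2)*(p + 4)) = p + 4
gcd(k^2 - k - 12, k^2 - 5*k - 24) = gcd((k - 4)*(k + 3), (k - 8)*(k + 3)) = k + 3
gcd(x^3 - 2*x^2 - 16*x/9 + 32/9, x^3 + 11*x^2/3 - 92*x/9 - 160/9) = x + 4/3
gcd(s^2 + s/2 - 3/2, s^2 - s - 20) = 1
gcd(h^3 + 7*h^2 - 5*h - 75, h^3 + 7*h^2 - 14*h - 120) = h + 5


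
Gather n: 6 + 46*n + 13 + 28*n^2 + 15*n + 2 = 28*n^2 + 61*n + 21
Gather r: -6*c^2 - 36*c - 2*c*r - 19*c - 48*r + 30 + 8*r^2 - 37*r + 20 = -6*c^2 - 55*c + 8*r^2 + r*(-2*c - 85) + 50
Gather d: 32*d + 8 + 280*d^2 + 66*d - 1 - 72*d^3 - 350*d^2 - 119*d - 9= -72*d^3 - 70*d^2 - 21*d - 2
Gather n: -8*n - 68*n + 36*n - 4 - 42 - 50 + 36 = -40*n - 60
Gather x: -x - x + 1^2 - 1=-2*x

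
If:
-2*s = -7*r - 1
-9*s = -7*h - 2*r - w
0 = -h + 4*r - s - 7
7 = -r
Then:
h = -11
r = -7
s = -24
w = -125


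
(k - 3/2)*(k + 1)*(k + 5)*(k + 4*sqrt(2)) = k^4 + 9*k^3/2 + 4*sqrt(2)*k^3 - 4*k^2 + 18*sqrt(2)*k^2 - 16*sqrt(2)*k - 15*k/2 - 30*sqrt(2)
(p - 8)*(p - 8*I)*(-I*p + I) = -I*p^3 - 8*p^2 + 9*I*p^2 + 72*p - 8*I*p - 64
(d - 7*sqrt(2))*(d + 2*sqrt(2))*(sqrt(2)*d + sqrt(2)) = sqrt(2)*d^3 - 10*d^2 + sqrt(2)*d^2 - 28*sqrt(2)*d - 10*d - 28*sqrt(2)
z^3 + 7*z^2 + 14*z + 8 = (z + 1)*(z + 2)*(z + 4)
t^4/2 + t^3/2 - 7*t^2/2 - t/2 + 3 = (t/2 + 1/2)*(t - 2)*(t - 1)*(t + 3)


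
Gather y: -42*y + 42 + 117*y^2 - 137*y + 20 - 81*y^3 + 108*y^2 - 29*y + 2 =-81*y^3 + 225*y^2 - 208*y + 64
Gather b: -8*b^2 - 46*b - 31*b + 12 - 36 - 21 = -8*b^2 - 77*b - 45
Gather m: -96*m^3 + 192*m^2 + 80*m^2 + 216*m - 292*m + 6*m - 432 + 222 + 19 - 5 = -96*m^3 + 272*m^2 - 70*m - 196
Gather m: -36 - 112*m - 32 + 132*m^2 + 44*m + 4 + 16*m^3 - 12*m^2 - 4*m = 16*m^3 + 120*m^2 - 72*m - 64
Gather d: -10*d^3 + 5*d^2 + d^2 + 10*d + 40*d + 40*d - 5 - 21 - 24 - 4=-10*d^3 + 6*d^2 + 90*d - 54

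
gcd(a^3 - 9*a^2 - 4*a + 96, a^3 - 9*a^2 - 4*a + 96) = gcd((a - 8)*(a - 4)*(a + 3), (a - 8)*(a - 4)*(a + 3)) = a^3 - 9*a^2 - 4*a + 96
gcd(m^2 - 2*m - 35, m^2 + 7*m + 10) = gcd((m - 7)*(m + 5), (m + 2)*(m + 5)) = m + 5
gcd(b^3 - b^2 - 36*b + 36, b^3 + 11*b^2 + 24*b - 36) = b^2 + 5*b - 6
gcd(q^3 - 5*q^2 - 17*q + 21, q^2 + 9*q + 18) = q + 3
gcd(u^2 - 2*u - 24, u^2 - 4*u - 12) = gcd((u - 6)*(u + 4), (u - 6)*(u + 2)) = u - 6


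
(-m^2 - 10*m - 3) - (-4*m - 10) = -m^2 - 6*m + 7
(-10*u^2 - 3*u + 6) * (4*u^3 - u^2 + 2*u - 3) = -40*u^5 - 2*u^4 + 7*u^3 + 18*u^2 + 21*u - 18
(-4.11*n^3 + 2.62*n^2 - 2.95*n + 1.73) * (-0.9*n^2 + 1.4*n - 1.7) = 3.699*n^5 - 8.112*n^4 + 13.31*n^3 - 10.141*n^2 + 7.437*n - 2.941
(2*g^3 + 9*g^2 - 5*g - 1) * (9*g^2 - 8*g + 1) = 18*g^5 + 65*g^4 - 115*g^3 + 40*g^2 + 3*g - 1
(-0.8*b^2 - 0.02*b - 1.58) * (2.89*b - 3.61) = -2.312*b^3 + 2.8302*b^2 - 4.494*b + 5.7038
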